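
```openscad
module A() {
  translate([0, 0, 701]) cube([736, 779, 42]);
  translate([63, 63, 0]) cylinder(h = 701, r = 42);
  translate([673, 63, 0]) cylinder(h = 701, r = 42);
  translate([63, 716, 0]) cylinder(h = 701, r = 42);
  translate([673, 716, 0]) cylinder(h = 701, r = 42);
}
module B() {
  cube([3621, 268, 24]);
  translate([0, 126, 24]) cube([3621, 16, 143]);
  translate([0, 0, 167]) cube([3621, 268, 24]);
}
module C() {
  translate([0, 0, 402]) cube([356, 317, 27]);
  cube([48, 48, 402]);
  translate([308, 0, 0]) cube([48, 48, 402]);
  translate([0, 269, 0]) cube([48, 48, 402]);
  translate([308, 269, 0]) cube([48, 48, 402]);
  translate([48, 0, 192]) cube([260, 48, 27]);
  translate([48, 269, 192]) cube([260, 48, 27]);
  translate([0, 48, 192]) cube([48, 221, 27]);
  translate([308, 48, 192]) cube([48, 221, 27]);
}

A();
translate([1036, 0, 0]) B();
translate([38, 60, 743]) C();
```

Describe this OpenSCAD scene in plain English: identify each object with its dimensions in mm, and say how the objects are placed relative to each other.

A is a table with a 736×779 mm rectangular top, 42 mm thick, top surface at z = 743 mm, supported by four round legs of 84 mm diameter, each leg's bounding box inset 21 mm from the nearest pair of top edges, running from the floor.

B is an I-beam lying along x, 3621 mm long. Overall section height 191 mm. Two flanges 268 mm wide (y) and 24 mm thick, one on the floor and one at the top; a web 16 mm thick runs between them, centred on the flange width.

C is a simple wooden stool: a rectangular seat 356 mm (x) by 317 mm (y), 27 mm thick, top face at z = 429 mm, on four square legs, each 48×48 mm in cross-section. The legs rest on z = 0, each flush with a corner of the seat. Four stretchers, 48 mm wide and 27 mm tall, connect adjacent legs with their undersides at z = 192 mm, each running between the inner faces of the legs it joins and aligned with the legs' outer faces on the other axis.

The I-beam is on the floor beside the table on its +x side. The stool is on top of the table.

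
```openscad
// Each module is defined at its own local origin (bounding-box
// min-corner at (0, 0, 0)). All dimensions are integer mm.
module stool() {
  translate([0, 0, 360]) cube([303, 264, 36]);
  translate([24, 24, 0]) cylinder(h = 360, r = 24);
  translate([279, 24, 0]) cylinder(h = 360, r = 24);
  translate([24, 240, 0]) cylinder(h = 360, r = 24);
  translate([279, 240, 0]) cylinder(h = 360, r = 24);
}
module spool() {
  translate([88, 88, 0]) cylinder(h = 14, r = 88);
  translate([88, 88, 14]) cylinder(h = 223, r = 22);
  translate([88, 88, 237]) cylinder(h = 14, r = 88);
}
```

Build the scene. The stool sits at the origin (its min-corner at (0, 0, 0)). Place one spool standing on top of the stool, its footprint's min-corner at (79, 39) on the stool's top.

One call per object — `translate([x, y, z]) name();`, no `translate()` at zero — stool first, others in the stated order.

stool();
translate([79, 39, 396]) spool();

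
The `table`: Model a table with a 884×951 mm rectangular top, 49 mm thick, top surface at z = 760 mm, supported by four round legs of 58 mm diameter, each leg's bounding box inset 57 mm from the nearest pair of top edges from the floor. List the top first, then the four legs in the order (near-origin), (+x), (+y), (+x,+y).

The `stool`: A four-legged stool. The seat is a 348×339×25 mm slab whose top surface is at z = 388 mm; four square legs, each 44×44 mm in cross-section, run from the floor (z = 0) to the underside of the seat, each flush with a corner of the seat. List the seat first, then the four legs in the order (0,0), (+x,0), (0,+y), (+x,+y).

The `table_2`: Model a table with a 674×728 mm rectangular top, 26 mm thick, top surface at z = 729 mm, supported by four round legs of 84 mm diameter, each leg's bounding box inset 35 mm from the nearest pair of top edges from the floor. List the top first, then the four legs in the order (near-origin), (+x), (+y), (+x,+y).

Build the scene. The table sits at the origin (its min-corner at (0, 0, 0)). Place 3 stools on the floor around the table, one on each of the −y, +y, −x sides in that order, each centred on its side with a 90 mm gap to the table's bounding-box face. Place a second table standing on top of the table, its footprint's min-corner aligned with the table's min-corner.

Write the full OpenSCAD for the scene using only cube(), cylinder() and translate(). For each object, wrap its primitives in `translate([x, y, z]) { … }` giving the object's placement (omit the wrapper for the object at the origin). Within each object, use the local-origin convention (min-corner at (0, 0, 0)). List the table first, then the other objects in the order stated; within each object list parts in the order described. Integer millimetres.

translate([0, 0, 711]) cube([884, 951, 49]);
translate([86, 86, 0]) cylinder(h = 711, r = 29);
translate([798, 86, 0]) cylinder(h = 711, r = 29);
translate([86, 865, 0]) cylinder(h = 711, r = 29);
translate([798, 865, 0]) cylinder(h = 711, r = 29);
translate([268, -429, 0]) {
  translate([0, 0, 363]) cube([348, 339, 25]);
  cube([44, 44, 363]);
  translate([304, 0, 0]) cube([44, 44, 363]);
  translate([0, 295, 0]) cube([44, 44, 363]);
  translate([304, 295, 0]) cube([44, 44, 363]);
}
translate([268, 1041, 0]) {
  translate([0, 0, 363]) cube([348, 339, 25]);
  cube([44, 44, 363]);
  translate([304, 0, 0]) cube([44, 44, 363]);
  translate([0, 295, 0]) cube([44, 44, 363]);
  translate([304, 295, 0]) cube([44, 44, 363]);
}
translate([-438, 306, 0]) {
  translate([0, 0, 363]) cube([348, 339, 25]);
  cube([44, 44, 363]);
  translate([304, 0, 0]) cube([44, 44, 363]);
  translate([0, 295, 0]) cube([44, 44, 363]);
  translate([304, 295, 0]) cube([44, 44, 363]);
}
translate([0, 0, 760]) {
  translate([0, 0, 703]) cube([674, 728, 26]);
  translate([77, 77, 0]) cylinder(h = 703, r = 42);
  translate([597, 77, 0]) cylinder(h = 703, r = 42);
  translate([77, 651, 0]) cylinder(h = 703, r = 42);
  translate([597, 651, 0]) cylinder(h = 703, r = 42);
}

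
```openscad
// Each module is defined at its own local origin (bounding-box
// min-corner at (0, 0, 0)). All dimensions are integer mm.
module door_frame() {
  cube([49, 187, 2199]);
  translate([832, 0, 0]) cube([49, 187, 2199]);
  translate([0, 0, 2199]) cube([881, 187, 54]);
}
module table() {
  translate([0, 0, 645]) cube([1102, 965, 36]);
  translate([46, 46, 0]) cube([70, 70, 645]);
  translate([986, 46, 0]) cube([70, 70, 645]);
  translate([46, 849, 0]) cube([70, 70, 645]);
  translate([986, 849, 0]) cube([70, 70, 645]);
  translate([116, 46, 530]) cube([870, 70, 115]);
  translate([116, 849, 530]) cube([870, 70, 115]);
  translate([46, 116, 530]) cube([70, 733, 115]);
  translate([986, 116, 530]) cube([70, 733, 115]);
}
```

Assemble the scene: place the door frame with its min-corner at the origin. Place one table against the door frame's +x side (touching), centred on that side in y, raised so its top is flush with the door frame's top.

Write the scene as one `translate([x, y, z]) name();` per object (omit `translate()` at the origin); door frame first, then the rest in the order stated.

door_frame();
translate([881, -389, 1572]) table();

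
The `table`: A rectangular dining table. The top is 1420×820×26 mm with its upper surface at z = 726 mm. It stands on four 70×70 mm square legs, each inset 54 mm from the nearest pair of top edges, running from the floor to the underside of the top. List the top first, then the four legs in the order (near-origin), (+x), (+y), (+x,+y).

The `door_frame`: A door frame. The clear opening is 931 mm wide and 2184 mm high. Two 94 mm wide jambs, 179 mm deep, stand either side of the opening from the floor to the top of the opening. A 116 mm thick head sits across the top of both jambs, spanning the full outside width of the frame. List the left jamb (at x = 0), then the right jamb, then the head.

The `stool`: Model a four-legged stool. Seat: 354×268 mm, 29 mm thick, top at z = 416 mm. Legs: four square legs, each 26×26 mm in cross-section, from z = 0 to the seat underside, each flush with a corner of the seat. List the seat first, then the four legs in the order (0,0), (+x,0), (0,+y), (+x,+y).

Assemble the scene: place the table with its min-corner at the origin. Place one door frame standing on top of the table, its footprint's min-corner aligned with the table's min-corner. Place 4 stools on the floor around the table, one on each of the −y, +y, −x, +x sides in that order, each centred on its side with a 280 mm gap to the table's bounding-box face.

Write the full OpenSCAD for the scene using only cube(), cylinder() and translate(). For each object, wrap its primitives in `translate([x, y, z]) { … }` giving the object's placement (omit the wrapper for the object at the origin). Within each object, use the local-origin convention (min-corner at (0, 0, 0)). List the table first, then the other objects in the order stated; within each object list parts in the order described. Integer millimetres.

translate([0, 0, 700]) cube([1420, 820, 26]);
translate([54, 54, 0]) cube([70, 70, 700]);
translate([1296, 54, 0]) cube([70, 70, 700]);
translate([54, 696, 0]) cube([70, 70, 700]);
translate([1296, 696, 0]) cube([70, 70, 700]);
translate([0, 0, 726]) {
  cube([94, 179, 2184]);
  translate([1025, 0, 0]) cube([94, 179, 2184]);
  translate([0, 0, 2184]) cube([1119, 179, 116]);
}
translate([533, -548, 0]) {
  translate([0, 0, 387]) cube([354, 268, 29]);
  cube([26, 26, 387]);
  translate([328, 0, 0]) cube([26, 26, 387]);
  translate([0, 242, 0]) cube([26, 26, 387]);
  translate([328, 242, 0]) cube([26, 26, 387]);
}
translate([533, 1100, 0]) {
  translate([0, 0, 387]) cube([354, 268, 29]);
  cube([26, 26, 387]);
  translate([328, 0, 0]) cube([26, 26, 387]);
  translate([0, 242, 0]) cube([26, 26, 387]);
  translate([328, 242, 0]) cube([26, 26, 387]);
}
translate([-634, 276, 0]) {
  translate([0, 0, 387]) cube([354, 268, 29]);
  cube([26, 26, 387]);
  translate([328, 0, 0]) cube([26, 26, 387]);
  translate([0, 242, 0]) cube([26, 26, 387]);
  translate([328, 242, 0]) cube([26, 26, 387]);
}
translate([1700, 276, 0]) {
  translate([0, 0, 387]) cube([354, 268, 29]);
  cube([26, 26, 387]);
  translate([328, 0, 0]) cube([26, 26, 387]);
  translate([0, 242, 0]) cube([26, 26, 387]);
  translate([328, 242, 0]) cube([26, 26, 387]);
}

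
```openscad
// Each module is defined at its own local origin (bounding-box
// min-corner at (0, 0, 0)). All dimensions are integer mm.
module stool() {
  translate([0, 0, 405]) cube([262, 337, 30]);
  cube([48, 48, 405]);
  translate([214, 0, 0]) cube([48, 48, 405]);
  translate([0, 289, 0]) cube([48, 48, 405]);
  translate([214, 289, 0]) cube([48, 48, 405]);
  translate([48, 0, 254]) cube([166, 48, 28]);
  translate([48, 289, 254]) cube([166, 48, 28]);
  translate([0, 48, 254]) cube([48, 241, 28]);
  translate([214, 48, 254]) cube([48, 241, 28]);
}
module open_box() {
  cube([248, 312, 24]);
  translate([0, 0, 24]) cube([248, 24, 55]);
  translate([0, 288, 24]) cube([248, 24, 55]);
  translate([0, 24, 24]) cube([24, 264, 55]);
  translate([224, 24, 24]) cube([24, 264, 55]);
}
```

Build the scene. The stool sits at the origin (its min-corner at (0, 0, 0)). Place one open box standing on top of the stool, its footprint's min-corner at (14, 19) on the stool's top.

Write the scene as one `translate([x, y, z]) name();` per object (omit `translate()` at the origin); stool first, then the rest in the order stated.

stool();
translate([14, 19, 435]) open_box();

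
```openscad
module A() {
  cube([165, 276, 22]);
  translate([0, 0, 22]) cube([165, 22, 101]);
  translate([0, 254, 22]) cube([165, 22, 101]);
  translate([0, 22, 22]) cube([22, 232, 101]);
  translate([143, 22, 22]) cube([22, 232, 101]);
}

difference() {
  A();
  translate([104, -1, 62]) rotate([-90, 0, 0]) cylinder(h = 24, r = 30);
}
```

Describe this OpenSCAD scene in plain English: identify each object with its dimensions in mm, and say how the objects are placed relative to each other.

A is an open storage box with external size 165×276×123 mm and wall thickness 22 mm (the base is also 22 mm thick). The base covers the whole footprint; the four walls stand on the base, with the y-facing walls full-width and the x-facing walls fitting between their inner faces.

The open box has a circular hole of radius 30 mm through its front wall, centred at (x = 104, z = 62).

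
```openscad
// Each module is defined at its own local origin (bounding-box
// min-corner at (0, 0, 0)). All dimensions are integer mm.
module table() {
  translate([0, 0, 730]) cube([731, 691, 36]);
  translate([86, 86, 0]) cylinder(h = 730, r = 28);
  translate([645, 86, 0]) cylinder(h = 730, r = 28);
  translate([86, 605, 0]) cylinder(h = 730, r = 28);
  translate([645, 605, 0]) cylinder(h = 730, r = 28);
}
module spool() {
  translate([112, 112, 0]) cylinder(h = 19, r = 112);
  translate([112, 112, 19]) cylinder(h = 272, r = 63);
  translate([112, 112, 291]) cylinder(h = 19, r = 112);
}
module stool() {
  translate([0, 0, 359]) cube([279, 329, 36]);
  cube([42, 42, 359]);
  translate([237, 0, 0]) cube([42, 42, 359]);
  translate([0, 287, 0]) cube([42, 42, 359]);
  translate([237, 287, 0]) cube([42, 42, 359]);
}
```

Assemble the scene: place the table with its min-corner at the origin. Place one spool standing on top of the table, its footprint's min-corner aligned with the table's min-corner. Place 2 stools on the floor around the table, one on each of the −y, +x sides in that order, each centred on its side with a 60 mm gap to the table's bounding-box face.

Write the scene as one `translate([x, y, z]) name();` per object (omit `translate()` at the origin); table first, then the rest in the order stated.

table();
translate([0, 0, 766]) spool();
translate([226, -389, 0]) stool();
translate([791, 181, 0]) stool();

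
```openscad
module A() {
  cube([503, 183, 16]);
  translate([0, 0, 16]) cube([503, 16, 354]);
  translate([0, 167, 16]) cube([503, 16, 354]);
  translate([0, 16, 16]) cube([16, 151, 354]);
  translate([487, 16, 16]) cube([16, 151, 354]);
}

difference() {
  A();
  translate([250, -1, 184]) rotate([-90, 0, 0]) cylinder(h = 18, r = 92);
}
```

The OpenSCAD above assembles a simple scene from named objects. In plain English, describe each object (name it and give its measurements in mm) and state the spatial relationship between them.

A is an open storage box with external size 503×183×370 mm and wall thickness 16 mm (the base is also 16 mm thick). The base covers the whole footprint; the four walls stand on the base, with the y-facing walls full-width and the x-facing walls fitting between their inner faces.

The open box has a circular hole of radius 92 mm through its front wall, centred at (x = 250, z = 184).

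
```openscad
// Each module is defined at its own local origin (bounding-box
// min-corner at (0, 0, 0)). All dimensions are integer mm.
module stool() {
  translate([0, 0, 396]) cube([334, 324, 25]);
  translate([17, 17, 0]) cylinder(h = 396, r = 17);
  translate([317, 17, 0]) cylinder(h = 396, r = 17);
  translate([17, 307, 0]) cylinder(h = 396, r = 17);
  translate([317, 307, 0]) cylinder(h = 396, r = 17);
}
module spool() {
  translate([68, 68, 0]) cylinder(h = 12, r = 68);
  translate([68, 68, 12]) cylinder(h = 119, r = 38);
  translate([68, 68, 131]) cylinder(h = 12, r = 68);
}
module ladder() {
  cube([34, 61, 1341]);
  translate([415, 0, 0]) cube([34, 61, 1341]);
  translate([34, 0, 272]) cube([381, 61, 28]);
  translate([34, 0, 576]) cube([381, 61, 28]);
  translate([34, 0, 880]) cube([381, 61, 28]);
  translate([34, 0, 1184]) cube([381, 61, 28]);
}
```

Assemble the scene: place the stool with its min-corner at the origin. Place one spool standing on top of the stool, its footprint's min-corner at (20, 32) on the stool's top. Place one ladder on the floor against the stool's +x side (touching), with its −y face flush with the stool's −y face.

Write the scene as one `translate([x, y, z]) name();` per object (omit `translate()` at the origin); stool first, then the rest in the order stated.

stool();
translate([20, 32, 421]) spool();
translate([334, 0, 0]) ladder();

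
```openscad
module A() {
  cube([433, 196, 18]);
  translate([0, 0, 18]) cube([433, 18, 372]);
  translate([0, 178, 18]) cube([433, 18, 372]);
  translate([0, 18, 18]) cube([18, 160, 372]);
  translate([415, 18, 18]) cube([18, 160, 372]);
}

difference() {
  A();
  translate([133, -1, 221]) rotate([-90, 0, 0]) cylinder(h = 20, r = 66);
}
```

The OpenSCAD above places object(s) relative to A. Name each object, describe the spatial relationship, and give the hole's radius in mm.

The subtracted cylinder has r = 66 mm.

A is an open box. The open box has a circular hole through its front wall. The hole's radius is 66 mm.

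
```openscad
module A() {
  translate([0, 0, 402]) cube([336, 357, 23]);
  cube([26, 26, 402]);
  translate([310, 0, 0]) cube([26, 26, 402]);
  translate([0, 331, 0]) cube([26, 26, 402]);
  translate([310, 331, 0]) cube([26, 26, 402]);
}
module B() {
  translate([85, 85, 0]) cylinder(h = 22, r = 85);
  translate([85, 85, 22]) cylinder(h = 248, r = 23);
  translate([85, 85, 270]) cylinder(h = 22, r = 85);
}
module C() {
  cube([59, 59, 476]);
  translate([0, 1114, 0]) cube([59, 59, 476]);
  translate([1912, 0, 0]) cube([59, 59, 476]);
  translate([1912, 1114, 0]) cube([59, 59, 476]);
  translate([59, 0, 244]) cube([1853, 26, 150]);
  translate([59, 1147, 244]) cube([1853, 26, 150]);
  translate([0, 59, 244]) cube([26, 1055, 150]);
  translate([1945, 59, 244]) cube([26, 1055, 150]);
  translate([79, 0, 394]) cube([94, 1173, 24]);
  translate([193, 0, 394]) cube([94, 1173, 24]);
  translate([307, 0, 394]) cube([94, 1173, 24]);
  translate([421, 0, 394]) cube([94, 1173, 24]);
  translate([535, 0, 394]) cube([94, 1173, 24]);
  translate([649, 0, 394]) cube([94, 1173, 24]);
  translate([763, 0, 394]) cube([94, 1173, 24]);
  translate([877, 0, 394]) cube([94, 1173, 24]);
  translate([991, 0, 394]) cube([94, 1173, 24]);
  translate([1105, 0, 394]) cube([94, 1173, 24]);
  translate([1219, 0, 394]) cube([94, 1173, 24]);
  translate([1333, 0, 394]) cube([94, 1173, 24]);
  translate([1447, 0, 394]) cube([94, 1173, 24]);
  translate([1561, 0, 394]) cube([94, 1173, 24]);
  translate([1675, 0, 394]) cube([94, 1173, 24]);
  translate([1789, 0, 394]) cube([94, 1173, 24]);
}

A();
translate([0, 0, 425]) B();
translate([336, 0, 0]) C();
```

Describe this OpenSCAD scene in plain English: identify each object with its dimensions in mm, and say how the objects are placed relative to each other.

A is a simple wooden stool: a rectangular seat 336 mm (x) by 357 mm (y), 23 mm thick, top face at z = 425 mm, on four square legs, each 26×26 mm in cross-section. The legs rest on z = 0, each flush with a corner of the seat.

B is a spool: two coaxial disc flanges of radius 85 mm and thickness 22 mm, joined by a core cylinder of radius 23 mm and height 248 mm. The lower flange rests on z = 0 and the three cylinders share a vertical axis.

C is a bed frame 1971 mm long (x) by 1173 mm wide (y). Four 59×59 mm corner posts, 476 mm tall, at the corners of the footprint. Four rails of 26 mm thickness and 150 mm height run between adjacent posts with their undersides at z = 244 mm, their outer faces flush with the outside of the frame (the two x-running rails run between the posts' inner faces; the two y-running rails run between the posts' inner faces). 16 slats, each 94 mm wide (x) and 24 mm thick, lie across the top of the two x-running rails, running the full 1173 mm width of the frame in y; the slats are evenly spaced along x between the inner faces of the end posts with equal gaps (rounded down to the nearest mm) at the −x end and between each pair — any rounding remainder accumulates at the +x end.

The spool is on top of the stool. The bed frame is against the stool's +x side, with their −y faces flush.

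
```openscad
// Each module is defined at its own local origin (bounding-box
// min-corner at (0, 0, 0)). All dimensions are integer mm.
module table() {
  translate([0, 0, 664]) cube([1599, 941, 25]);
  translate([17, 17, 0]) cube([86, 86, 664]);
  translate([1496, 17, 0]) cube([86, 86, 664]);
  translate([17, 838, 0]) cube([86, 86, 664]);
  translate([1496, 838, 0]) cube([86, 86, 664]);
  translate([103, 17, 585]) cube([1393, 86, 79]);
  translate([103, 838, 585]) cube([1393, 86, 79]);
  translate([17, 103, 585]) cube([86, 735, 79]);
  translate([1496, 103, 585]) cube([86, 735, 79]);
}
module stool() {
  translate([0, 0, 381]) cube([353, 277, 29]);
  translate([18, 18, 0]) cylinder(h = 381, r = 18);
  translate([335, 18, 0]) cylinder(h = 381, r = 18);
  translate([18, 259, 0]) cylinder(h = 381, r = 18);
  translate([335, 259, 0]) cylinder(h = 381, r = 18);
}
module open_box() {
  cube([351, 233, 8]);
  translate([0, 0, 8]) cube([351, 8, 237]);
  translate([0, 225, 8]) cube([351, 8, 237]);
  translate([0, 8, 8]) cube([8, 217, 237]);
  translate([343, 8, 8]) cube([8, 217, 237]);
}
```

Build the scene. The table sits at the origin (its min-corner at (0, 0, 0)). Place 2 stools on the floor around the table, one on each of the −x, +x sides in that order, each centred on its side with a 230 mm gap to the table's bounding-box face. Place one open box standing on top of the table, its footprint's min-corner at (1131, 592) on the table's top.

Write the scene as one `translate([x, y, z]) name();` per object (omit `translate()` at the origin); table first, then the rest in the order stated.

table();
translate([-583, 332, 0]) stool();
translate([1829, 332, 0]) stool();
translate([1131, 592, 689]) open_box();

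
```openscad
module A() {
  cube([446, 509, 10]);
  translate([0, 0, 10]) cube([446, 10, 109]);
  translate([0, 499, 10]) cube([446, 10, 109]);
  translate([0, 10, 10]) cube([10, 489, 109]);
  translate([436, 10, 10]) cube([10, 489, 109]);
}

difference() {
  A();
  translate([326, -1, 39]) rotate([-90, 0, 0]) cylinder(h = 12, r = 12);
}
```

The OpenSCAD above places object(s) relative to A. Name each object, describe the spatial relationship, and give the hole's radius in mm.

The subtracted cylinder has r = 12 mm.

A is an open box. The open box has a circular hole through its front wall. The hole's radius is 12 mm.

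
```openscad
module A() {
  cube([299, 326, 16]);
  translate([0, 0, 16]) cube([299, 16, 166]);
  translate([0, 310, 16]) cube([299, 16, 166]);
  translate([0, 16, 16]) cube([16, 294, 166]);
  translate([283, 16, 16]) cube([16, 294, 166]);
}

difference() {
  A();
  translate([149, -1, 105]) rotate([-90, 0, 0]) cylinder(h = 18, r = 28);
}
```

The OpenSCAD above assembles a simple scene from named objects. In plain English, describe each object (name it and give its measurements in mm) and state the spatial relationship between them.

A is an open-topped rectangular box: outside dimensions 299×326×182 mm, with a uniform wall and base thickness of 16 mm. The base is a full 299×326 slab on the floor; four walls sit on top of the base. The front and back walls (the −y and +y sides) span the full width; the two side walls fit between them.

The open box has a circular hole of radius 28 mm through its front wall, centred at (x = 149, z = 105).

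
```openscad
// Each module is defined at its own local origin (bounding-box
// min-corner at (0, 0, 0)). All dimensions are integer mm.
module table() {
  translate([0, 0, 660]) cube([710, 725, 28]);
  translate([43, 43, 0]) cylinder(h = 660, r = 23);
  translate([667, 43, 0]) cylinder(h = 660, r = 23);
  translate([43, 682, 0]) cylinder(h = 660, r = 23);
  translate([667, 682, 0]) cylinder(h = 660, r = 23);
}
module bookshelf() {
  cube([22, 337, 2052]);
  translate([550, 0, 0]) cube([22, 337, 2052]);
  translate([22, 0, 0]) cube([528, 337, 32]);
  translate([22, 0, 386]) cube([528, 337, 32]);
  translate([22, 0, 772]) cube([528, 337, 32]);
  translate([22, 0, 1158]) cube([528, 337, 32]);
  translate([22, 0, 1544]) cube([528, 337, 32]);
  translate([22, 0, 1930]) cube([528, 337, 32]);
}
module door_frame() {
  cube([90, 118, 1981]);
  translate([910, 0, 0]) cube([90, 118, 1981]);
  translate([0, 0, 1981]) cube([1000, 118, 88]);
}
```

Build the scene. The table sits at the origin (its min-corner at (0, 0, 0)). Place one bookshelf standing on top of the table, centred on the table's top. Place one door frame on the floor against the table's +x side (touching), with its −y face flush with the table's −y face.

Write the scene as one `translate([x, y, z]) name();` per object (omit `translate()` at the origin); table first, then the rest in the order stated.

table();
translate([69, 194, 688]) bookshelf();
translate([710, 0, 0]) door_frame();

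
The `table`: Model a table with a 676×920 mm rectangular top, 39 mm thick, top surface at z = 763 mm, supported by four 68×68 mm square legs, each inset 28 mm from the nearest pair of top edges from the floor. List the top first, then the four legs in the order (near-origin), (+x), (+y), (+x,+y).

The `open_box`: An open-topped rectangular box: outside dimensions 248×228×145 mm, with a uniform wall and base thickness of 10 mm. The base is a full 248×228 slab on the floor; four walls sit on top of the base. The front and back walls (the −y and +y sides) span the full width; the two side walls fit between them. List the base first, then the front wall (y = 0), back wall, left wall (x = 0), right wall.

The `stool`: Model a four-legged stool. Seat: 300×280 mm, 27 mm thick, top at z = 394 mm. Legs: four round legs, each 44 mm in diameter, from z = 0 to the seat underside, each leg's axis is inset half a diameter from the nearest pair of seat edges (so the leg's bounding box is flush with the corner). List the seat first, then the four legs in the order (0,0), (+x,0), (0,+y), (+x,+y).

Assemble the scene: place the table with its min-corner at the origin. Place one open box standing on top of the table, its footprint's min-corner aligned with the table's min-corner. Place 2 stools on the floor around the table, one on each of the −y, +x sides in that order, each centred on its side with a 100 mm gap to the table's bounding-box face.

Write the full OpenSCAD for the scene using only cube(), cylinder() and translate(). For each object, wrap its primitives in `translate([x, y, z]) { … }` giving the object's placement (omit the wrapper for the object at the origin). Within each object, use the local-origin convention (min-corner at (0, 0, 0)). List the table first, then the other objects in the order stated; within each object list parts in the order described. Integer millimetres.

translate([0, 0, 724]) cube([676, 920, 39]);
translate([28, 28, 0]) cube([68, 68, 724]);
translate([580, 28, 0]) cube([68, 68, 724]);
translate([28, 824, 0]) cube([68, 68, 724]);
translate([580, 824, 0]) cube([68, 68, 724]);
translate([0, 0, 763]) {
  cube([248, 228, 10]);
  translate([0, 0, 10]) cube([248, 10, 135]);
  translate([0, 218, 10]) cube([248, 10, 135]);
  translate([0, 10, 10]) cube([10, 208, 135]);
  translate([238, 10, 10]) cube([10, 208, 135]);
}
translate([188, -380, 0]) {
  translate([0, 0, 367]) cube([300, 280, 27]);
  translate([22, 22, 0]) cylinder(h = 367, r = 22);
  translate([278, 22, 0]) cylinder(h = 367, r = 22);
  translate([22, 258, 0]) cylinder(h = 367, r = 22);
  translate([278, 258, 0]) cylinder(h = 367, r = 22);
}
translate([776, 320, 0]) {
  translate([0, 0, 367]) cube([300, 280, 27]);
  translate([22, 22, 0]) cylinder(h = 367, r = 22);
  translate([278, 22, 0]) cylinder(h = 367, r = 22);
  translate([22, 258, 0]) cylinder(h = 367, r = 22);
  translate([278, 258, 0]) cylinder(h = 367, r = 22);
}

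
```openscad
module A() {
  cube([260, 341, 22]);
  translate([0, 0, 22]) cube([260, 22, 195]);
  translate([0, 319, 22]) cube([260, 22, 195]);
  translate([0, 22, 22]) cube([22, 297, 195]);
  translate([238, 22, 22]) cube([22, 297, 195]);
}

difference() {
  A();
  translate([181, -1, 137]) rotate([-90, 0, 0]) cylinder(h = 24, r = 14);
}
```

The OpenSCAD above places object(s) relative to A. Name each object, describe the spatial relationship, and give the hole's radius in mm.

The subtracted cylinder has r = 14 mm.

A is an open box. The open box has a circular hole through its front wall. The hole's radius is 14 mm.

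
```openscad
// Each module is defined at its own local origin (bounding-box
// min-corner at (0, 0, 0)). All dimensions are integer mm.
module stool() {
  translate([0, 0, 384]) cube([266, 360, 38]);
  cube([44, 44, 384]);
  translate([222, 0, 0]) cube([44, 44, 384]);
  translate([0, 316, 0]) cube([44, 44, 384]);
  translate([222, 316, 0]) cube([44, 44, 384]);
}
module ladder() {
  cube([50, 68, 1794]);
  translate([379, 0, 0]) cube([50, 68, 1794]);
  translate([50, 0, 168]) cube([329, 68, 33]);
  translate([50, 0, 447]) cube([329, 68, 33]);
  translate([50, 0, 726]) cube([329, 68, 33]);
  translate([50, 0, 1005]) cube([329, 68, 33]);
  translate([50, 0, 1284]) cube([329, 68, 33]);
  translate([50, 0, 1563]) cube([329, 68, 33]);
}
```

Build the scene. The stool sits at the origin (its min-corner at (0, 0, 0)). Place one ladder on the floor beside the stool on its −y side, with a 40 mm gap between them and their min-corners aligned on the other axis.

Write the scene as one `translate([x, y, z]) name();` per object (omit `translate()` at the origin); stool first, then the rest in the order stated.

stool();
translate([0, -108, 0]) ladder();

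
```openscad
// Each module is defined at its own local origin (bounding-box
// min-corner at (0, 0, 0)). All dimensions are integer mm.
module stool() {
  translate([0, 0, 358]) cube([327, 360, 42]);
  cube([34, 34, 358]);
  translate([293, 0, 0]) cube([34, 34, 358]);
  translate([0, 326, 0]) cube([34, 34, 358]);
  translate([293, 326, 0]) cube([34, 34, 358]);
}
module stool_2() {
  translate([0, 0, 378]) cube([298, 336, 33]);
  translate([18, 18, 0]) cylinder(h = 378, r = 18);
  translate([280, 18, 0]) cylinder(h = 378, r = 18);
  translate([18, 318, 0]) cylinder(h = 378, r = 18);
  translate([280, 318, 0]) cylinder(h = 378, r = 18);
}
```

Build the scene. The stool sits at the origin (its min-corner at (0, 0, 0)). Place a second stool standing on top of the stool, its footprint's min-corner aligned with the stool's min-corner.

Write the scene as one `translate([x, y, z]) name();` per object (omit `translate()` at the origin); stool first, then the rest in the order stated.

stool();
translate([0, 0, 400]) stool_2();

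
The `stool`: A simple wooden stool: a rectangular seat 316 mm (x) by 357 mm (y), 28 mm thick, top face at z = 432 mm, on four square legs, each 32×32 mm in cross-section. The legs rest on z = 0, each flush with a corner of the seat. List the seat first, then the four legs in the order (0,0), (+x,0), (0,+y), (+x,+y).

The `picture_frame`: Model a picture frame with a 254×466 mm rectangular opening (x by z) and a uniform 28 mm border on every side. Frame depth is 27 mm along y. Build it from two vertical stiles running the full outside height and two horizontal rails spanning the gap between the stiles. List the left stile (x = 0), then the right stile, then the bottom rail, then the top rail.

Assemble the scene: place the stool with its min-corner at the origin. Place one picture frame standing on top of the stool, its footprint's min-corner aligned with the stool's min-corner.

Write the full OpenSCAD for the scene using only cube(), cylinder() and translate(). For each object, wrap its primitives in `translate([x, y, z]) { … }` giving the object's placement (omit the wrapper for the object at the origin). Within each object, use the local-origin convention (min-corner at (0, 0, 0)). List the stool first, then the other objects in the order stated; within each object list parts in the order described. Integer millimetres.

translate([0, 0, 404]) cube([316, 357, 28]);
cube([32, 32, 404]);
translate([284, 0, 0]) cube([32, 32, 404]);
translate([0, 325, 0]) cube([32, 32, 404]);
translate([284, 325, 0]) cube([32, 32, 404]);
translate([0, 0, 432]) {
  cube([28, 27, 522]);
  translate([282, 0, 0]) cube([28, 27, 522]);
  translate([28, 0, 0]) cube([254, 27, 28]);
  translate([28, 0, 494]) cube([254, 27, 28]);
}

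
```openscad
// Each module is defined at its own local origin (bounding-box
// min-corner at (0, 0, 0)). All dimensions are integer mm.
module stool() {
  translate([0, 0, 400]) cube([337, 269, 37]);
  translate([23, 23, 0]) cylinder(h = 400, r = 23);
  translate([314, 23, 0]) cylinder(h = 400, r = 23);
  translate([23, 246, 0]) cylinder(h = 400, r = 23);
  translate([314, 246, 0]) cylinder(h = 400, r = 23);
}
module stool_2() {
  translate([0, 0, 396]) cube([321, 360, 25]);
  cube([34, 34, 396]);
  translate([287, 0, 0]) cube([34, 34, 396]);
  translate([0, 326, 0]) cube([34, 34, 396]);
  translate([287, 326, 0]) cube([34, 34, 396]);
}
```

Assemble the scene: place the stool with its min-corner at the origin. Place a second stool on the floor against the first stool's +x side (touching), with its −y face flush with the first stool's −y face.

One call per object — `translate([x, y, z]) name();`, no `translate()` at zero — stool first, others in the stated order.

stool();
translate([337, 0, 0]) stool_2();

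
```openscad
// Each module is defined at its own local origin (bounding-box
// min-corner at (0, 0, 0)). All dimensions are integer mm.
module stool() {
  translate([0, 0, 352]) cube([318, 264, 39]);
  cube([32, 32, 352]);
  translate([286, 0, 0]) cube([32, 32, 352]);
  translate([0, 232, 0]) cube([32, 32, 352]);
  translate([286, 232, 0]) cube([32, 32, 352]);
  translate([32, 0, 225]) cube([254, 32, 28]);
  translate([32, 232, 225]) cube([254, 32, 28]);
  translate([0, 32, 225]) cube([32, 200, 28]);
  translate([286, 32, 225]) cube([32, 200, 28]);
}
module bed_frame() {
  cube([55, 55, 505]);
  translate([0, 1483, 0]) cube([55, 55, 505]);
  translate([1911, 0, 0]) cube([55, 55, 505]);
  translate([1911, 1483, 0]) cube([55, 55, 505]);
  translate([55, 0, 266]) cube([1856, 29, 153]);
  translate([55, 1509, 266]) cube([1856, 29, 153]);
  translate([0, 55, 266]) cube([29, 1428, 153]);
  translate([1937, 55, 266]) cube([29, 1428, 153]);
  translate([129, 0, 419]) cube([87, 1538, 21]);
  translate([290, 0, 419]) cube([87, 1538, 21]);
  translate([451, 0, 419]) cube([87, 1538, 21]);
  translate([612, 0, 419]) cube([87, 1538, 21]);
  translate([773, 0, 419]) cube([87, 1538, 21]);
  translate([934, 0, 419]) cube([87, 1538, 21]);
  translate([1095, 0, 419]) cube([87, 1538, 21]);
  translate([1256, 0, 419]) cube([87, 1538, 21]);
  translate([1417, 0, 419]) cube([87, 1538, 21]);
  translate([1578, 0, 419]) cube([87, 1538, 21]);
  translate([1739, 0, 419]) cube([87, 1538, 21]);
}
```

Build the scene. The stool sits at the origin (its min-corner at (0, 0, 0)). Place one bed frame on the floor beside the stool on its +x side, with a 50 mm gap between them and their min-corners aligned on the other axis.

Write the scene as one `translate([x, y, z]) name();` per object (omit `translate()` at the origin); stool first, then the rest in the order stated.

stool();
translate([368, 0, 0]) bed_frame();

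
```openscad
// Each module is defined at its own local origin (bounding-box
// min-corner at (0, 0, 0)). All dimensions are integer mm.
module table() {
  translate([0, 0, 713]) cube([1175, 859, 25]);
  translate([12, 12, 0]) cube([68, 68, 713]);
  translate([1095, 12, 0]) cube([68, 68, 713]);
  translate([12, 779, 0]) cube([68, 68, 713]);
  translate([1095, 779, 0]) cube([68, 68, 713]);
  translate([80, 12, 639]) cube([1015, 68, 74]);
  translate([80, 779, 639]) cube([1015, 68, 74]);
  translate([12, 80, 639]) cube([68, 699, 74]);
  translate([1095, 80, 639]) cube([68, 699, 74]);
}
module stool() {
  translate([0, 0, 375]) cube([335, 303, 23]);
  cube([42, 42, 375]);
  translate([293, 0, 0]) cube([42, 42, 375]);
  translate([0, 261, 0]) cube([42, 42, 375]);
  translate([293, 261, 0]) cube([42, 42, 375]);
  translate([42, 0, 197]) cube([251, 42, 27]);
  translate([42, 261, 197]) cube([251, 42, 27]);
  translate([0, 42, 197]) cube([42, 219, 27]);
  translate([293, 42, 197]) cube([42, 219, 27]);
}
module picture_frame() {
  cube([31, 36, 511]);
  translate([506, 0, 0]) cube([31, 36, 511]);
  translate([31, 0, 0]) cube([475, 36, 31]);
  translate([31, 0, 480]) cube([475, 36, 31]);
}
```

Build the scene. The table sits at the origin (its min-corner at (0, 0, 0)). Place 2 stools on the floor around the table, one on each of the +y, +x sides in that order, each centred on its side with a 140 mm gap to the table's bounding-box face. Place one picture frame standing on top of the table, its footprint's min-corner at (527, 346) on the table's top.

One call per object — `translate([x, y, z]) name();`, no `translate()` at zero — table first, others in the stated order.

table();
translate([420, 999, 0]) stool();
translate([1315, 278, 0]) stool();
translate([527, 346, 738]) picture_frame();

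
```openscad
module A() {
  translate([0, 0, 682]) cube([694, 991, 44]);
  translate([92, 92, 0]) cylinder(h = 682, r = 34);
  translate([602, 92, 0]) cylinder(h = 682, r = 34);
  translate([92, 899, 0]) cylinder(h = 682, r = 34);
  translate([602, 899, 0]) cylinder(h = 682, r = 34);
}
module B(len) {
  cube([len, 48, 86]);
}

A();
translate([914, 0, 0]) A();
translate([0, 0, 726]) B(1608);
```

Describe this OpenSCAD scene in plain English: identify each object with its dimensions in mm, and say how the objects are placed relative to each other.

A is a table with a 694×991 mm rectangular top, 44 mm thick, top surface at z = 726 mm, supported by four round legs of 68 mm diameter, each leg's bounding box inset 58 mm from the nearest pair of top edges, running from the floor.

B is a rectangular beam 1608 mm long (x), 48 mm deep (y), 86 mm thick (z).

The beam spans the tops of two tables placed 220 mm apart, resting at z = 726 mm.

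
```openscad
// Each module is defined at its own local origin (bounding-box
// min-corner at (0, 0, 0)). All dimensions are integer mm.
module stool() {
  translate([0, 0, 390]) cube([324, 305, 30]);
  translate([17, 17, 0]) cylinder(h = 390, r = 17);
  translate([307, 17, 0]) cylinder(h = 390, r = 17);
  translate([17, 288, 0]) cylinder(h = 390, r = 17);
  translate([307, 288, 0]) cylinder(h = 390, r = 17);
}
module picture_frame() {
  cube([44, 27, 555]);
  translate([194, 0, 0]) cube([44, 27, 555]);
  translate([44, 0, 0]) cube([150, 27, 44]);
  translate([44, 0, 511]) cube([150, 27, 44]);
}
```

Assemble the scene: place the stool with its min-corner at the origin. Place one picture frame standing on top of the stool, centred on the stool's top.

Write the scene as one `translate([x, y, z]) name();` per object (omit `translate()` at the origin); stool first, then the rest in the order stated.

stool();
translate([43, 139, 420]) picture_frame();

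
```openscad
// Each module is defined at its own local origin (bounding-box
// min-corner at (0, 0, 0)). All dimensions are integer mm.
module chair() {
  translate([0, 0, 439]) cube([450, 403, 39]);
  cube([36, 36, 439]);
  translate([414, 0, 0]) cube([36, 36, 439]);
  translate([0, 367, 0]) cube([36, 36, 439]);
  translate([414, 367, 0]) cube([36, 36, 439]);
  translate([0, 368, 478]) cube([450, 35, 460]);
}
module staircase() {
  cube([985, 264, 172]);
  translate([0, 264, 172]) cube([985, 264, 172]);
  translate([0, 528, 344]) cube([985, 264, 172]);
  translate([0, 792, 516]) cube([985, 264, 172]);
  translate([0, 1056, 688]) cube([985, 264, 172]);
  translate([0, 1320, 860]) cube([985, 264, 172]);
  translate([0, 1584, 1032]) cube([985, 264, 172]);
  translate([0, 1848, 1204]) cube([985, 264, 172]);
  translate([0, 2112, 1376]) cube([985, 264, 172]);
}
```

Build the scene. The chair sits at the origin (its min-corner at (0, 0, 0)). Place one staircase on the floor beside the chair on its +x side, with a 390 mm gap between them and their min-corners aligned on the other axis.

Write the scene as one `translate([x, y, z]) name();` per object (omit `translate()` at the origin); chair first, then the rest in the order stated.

chair();
translate([840, 0, 0]) staircase();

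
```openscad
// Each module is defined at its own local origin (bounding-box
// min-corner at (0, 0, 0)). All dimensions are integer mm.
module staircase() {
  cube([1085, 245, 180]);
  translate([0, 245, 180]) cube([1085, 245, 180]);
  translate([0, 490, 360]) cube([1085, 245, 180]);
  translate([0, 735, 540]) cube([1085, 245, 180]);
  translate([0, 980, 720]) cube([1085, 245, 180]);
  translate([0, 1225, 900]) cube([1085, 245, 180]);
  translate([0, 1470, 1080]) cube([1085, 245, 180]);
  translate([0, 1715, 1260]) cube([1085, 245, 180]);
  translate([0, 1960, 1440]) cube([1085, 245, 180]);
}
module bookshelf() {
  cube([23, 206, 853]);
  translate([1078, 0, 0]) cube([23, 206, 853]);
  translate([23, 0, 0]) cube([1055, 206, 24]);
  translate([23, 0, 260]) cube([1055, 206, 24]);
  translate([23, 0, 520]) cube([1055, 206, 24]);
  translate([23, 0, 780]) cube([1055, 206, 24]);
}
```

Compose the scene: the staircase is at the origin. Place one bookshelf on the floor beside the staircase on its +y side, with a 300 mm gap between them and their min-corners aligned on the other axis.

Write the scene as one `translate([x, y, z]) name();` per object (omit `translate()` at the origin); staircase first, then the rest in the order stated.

staircase();
translate([0, 2505, 0]) bookshelf();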